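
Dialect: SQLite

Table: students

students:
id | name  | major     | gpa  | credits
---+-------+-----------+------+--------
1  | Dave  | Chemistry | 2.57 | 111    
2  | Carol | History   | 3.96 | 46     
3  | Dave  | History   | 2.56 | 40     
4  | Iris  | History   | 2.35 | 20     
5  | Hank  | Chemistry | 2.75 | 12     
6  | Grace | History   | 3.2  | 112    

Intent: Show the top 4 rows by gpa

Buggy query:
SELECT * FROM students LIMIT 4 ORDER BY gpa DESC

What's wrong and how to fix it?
Bug: ORDER BY cannot follow LIMIT; LIMIT is the final clause

Fix: Sort with ORDER BY, then apply LIMIT

Corrected query:
SELECT * FROM students ORDER BY gpa DESC LIMIT 4

Result:
id | name  | major     | gpa  | credits
---+-------+-----------+------+--------
2  | Carol | History   | 3.96 | 46     
6  | Grace | History   | 3.2  | 112    
5  | Hank  | Chemistry | 2.75 | 12     
1  | Dave  | Chemistry | 2.57 | 111    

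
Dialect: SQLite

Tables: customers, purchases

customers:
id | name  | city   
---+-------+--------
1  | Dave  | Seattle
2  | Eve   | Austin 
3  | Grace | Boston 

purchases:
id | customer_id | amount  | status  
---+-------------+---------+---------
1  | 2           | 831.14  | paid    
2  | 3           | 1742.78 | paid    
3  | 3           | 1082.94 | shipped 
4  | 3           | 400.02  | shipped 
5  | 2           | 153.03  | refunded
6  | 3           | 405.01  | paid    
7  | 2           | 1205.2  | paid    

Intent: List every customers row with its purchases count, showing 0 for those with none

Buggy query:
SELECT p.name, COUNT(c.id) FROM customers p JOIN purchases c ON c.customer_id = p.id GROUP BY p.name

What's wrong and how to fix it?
Bug: An inner join excludes parents with zero children

Fix: Switch to LEFT JOIN to retain unmatched parent rows

Corrected query:
SELECT p.name, COUNT(c.id) FROM customers p LEFT JOIN purchases c ON c.customer_id = p.id GROUP BY p.name

Result:
name  | COUNT(c.id)
------+------------
Dave  | 0          
Eve   | 3          
Grace | 4          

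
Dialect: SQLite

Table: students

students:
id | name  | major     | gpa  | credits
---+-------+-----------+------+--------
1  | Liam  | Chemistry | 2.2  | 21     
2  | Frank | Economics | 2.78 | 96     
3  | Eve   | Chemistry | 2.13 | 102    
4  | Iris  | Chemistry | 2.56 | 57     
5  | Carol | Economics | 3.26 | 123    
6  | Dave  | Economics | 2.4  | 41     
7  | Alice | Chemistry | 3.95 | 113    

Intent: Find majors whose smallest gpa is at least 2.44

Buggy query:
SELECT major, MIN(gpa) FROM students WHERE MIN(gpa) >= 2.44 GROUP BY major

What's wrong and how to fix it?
Bug: Aggregates like MIN are computed per group after WHERE runs

Fix: Replace WHERE with HAVING after the GROUP BY

Corrected query:
SELECT major, MIN(gpa) FROM students GROUP BY major HAVING MIN(gpa) >= 2.44

Result:
(no rows)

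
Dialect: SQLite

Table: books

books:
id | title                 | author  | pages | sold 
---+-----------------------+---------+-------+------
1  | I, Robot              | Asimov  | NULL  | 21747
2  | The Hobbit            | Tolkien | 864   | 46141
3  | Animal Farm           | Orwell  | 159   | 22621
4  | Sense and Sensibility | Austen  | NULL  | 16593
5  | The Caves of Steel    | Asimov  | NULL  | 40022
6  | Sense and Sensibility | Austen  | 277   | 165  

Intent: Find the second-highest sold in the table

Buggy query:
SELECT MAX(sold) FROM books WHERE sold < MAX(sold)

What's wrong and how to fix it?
Bug: MAX(sold) on the right of the comparison is an aggregate-in-WHERE error

Fix: Compute the overall MAX in a subquery, then take MAX of rows below it

Corrected query:
SELECT MAX(sold) FROM books WHERE sold < (SELECT MAX(sold) FROM books)

Result:
MAX(sold)
---------
40022    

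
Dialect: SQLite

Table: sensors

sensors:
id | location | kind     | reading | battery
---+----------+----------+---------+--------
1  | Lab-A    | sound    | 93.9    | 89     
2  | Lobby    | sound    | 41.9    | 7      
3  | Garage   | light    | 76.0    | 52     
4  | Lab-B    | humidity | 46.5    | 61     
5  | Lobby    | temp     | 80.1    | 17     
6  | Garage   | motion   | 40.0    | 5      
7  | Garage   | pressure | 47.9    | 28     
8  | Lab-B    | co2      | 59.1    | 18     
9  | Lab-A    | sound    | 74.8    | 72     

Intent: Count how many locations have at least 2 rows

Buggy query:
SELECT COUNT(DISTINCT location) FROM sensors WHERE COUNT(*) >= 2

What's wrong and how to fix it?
Bug: COUNT(*) cannot appear in WHERE; the per-group count doesn't exist yet

Fix: Group first with HAVING COUNT(*) >= 2, then COUNT the resulting groups

Corrected query:
SELECT COUNT(*) FROM (SELECT location FROM sensors GROUP BY location HAVING COUNT(*) >= 2)

Result:
COUNT(*)
--------
4       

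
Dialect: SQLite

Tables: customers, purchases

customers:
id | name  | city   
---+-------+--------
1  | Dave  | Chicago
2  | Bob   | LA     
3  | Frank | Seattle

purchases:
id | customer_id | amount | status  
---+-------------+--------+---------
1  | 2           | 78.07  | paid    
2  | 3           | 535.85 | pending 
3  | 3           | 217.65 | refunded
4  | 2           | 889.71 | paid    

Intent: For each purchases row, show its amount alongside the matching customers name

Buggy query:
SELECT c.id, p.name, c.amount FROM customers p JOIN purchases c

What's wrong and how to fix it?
Bug: JOIN with no ON clause produces a cartesian product; every purchases row pairs with every customers row

Fix: Add ON c.customer_id = p.id to the JOIN

Corrected query:
SELECT c.id, p.name, c.amount FROM customers p JOIN purchases c ON c.customer_id = p.id

Result:
id | name  | amount
---+-------+-------
1  | Bob   | 78.07 
2  | Frank | 535.85
3  | Frank | 217.65
4  | Bob   | 889.71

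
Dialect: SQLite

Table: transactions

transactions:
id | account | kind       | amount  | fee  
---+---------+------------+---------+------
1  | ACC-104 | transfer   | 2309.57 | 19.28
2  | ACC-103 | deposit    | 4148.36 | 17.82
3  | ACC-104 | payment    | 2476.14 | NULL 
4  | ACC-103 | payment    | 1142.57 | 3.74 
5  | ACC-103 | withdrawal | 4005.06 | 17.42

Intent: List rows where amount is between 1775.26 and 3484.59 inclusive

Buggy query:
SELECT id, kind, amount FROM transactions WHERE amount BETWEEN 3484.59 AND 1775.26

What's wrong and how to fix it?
Bug: The bounds are reversed; BETWEEN a AND b requires a <= b to match anything

Fix: Swap the bounds so the smaller value comes first

Corrected query:
SELECT id, kind, amount FROM transactions WHERE amount BETWEEN 1775.26 AND 3484.59

Result:
id | kind     | amount 
---+----------+--------
1  | transfer | 2309.57
3  | payment  | 2476.14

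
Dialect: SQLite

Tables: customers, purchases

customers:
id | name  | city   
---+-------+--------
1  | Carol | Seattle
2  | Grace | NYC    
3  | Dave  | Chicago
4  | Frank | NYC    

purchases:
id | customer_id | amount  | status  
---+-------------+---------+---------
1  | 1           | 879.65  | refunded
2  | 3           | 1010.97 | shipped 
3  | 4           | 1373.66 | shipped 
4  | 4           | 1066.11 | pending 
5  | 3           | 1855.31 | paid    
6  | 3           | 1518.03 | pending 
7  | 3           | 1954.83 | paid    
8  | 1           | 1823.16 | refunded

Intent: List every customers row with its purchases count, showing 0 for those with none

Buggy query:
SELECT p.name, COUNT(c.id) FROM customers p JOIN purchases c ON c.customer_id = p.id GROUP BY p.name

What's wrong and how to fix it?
Bug: INNER JOIN drops customers rows that have no matching purchases rows

Fix: Switch to LEFT JOIN to retain unmatched parent rows

Corrected query:
SELECT p.name, COUNT(c.id) FROM customers p LEFT JOIN purchases c ON c.customer_id = p.id GROUP BY p.name

Result:
name  | COUNT(c.id)
------+------------
Carol | 2          
Dave  | 4          
Frank | 2          
Grace | 0          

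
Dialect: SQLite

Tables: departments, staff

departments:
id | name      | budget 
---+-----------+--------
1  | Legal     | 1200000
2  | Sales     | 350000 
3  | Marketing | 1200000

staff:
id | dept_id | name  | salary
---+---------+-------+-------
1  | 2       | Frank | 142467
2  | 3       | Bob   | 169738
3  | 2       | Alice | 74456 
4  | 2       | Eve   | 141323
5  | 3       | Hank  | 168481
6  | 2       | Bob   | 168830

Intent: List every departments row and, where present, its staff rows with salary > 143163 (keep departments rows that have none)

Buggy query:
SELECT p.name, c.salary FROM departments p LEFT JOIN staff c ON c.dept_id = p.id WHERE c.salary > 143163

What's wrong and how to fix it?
Bug: A WHERE condition on the right-hand table after LEFT JOIN drops unmatched parents

Fix: Put 'c.salary > 143163' in the JOIN's ON clause instead of WHERE

Corrected query:
SELECT p.name, c.salary FROM departments p LEFT JOIN staff c ON c.dept_id = p.id AND c.salary > 143163

Result:
name      | salary
----------+-------
Legal     | NULL  
Sales     | 168830
Marketing | 168481
Marketing | 169738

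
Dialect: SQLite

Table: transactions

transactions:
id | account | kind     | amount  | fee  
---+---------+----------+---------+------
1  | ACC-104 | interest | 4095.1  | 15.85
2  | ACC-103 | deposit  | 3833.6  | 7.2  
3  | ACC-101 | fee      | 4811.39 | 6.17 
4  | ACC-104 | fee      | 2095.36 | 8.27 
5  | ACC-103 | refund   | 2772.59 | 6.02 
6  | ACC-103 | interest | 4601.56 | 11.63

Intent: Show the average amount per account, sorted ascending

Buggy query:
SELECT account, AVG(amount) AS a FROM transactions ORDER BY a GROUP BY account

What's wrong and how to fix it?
Bug: ORDER BY appears before GROUP BY; SQL clause order requires GROUP BY first

Fix: Reorder: SELECT … FROM … GROUP BY … ORDER BY …

Corrected query:
SELECT account, AVG(amount) AS a FROM transactions GROUP BY account ORDER BY a

Result:
account | a          
--------+------------
ACC-104 | 3095.23    
ACC-103 | 3735.916667
ACC-101 | 4811.39    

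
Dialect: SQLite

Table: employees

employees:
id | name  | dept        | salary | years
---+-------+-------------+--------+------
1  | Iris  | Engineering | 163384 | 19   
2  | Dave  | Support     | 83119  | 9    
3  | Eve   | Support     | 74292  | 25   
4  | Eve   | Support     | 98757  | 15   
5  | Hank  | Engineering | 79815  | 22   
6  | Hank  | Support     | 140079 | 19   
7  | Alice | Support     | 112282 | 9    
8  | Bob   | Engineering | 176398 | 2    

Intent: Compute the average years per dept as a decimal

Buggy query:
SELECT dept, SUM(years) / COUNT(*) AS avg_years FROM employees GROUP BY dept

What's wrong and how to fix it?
Bug: SUM(years) and COUNT(*) are both integers; the division truncates the fractional part

Fix: Cast one side to REAL so the division keeps the fractional part

Corrected query:
SELECT dept, SUM(years) * 1.0 / COUNT(*) AS avg_years FROM employees GROUP BY dept

Result:
dept        | avg_years
------------+----------
Engineering | 14.333333
Support     | 15.4     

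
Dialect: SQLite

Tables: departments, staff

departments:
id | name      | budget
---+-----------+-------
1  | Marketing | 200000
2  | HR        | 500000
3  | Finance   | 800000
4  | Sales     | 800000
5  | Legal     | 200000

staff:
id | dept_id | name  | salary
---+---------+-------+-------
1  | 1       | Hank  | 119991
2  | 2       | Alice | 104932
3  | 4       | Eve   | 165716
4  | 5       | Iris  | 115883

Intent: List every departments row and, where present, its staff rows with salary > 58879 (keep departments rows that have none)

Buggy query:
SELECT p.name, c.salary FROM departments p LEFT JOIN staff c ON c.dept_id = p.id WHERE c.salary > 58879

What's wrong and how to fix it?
Bug: Filtering c.salary in WHERE discards the NULL rows produced by LEFT JOIN, turning it into an inner join

Fix: Move the right-table condition into the ON clause so unmatched parents are kept

Corrected query:
SELECT p.name, c.salary FROM departments p LEFT JOIN staff c ON c.dept_id = p.id AND c.salary > 58879

Result:
name      | salary
----------+-------
Marketing | 119991
HR        | 104932
Finance   | NULL  
Sales     | 165716
Legal     | 115883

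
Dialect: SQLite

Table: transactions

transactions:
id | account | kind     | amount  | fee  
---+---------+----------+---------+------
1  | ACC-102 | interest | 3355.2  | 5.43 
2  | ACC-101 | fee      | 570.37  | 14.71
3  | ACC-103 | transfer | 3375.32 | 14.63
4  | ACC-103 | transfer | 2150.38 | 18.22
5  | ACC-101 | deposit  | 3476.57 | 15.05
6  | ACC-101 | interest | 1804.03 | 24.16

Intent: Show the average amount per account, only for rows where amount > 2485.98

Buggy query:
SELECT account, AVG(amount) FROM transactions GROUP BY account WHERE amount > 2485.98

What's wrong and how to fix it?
Bug: WHERE cannot follow GROUP BY

Fix: Move the WHERE clause before GROUP BY

Corrected query:
SELECT account, AVG(amount) FROM transactions WHERE amount > 2485.98 GROUP BY account

Result:
account | AVG(amount)
--------+------------
ACC-101 | 3476.57    
ACC-102 | 3355.2     
ACC-103 | 3375.32    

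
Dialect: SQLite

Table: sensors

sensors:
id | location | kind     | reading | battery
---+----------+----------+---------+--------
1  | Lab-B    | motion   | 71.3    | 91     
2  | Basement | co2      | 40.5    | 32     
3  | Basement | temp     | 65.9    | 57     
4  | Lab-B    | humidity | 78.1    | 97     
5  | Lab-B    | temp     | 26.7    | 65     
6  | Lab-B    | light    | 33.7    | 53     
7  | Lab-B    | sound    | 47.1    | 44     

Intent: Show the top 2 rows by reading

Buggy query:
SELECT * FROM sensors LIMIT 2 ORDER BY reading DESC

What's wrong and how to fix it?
Bug: ORDER BY cannot follow LIMIT; LIMIT is the final clause

Fix: Swap the clauses: ORDER BY first, then LIMIT

Corrected query:
SELECT * FROM sensors ORDER BY reading DESC LIMIT 2

Result:
id | location | kind     | reading | battery
---+----------+----------+---------+--------
4  | Lab-B    | humidity | 78.1    | 97     
1  | Lab-B    | motion   | 71.3    | 91     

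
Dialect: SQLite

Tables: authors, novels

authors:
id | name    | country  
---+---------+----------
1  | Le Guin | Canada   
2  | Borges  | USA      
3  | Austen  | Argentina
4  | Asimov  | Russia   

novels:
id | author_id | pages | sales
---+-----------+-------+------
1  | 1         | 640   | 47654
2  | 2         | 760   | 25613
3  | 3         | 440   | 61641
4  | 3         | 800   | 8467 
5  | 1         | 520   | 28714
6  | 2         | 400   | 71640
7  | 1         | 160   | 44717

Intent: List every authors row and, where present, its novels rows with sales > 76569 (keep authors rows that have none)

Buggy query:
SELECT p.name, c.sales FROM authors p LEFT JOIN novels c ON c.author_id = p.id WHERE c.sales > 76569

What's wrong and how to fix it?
Bug: Filtering c.sales in WHERE discards the NULL rows produced by LEFT JOIN, turning it into an inner join

Fix: Put 'c.sales > 76569' in the JOIN's ON clause instead of WHERE

Corrected query:
SELECT p.name, c.sales FROM authors p LEFT JOIN novels c ON c.author_id = p.id AND c.sales > 76569

Result:
name    | sales
--------+------
Le Guin | NULL 
Borges  | NULL 
Austen  | NULL 
Asimov  | NULL 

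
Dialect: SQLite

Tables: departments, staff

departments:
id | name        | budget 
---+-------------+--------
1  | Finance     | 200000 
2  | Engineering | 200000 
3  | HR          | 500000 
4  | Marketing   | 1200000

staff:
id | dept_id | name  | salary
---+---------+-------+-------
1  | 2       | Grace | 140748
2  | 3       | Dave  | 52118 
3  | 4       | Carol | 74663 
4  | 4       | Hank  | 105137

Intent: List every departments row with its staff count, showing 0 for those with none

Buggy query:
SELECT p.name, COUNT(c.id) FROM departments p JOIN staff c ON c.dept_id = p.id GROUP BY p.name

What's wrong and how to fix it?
Bug: An inner join excludes parents with zero children

Fix: Use LEFT JOIN so parents without children still appear (COUNT(c.id) gives 0)

Corrected query:
SELECT p.name, COUNT(c.id) FROM departments p LEFT JOIN staff c ON c.dept_id = p.id GROUP BY p.name

Result:
name        | COUNT(c.id)
------------+------------
Engineering | 1          
Finance     | 0          
HR          | 1          
Marketing   | 2          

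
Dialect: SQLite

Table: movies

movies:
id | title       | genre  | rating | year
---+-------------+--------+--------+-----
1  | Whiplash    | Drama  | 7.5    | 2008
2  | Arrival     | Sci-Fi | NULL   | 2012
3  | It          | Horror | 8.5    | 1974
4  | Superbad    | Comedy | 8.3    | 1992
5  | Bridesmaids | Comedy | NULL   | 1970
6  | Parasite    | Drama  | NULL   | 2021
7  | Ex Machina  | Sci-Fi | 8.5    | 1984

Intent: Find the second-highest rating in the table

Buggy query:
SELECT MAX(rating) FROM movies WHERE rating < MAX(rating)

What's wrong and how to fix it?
Bug: MAX(rating) on the right of the comparison is an aggregate-in-WHERE error

Fix: Compute the overall MAX in a subquery, then take MAX of rows below it

Corrected query:
SELECT MAX(rating) FROM movies WHERE rating < (SELECT MAX(rating) FROM movies)

Result:
MAX(rating)
-----------
8.3        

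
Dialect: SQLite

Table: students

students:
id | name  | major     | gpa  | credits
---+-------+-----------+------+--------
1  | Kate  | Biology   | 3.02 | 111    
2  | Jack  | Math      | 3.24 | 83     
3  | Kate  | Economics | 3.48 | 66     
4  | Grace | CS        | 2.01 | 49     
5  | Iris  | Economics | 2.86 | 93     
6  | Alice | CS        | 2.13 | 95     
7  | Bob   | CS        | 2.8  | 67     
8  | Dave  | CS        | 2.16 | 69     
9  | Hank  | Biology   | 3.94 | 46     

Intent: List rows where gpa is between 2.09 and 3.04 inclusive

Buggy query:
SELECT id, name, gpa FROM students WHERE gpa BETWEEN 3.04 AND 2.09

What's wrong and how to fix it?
Bug: BETWEEN expects the lower bound first; with 3.04 AND 2.09 the range is empty

Fix: Write BETWEEN 2.09 AND 3.04

Corrected query:
SELECT id, name, gpa FROM students WHERE gpa BETWEEN 2.09 AND 3.04

Result:
id | name  | gpa 
---+-------+-----
1  | Kate  | 3.02
5  | Iris  | 2.86
6  | Alice | 2.13
7  | Bob   | 2.8 
8  | Dave  | 2.16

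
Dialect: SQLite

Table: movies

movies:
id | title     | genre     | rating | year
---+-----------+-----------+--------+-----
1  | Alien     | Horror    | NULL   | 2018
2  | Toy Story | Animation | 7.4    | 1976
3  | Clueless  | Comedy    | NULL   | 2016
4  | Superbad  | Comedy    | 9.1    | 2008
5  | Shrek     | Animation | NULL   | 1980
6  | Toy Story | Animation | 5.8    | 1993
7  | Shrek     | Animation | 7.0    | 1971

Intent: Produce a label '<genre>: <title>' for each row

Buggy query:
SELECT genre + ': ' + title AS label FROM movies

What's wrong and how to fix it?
Bug: SQLite uses || for string concatenation; + coerces text to numbers (yielding 0)

Fix: Use the || operator for string concatenation

Corrected query:
SELECT genre || ': ' || title AS label FROM movies

Result:
label               
--------------------
Horror: Alien       
Animation: Toy Story
Comedy: Clueless    
Comedy: Superbad    
Animation: Shrek    
Animation: Toy Story
Animation: Shrek    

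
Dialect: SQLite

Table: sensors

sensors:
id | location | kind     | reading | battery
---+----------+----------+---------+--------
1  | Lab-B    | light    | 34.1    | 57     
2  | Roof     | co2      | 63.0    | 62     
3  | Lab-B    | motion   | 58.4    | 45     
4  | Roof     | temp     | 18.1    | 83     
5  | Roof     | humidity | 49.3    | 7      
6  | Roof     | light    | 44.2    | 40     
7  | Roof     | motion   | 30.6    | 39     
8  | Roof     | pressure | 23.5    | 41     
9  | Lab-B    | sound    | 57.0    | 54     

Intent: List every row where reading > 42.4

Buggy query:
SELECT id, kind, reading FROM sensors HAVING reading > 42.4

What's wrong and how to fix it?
Bug: This is a non-aggregate query (no GROUP BY, no aggregates), so in SQLite the HAVING clause is invalid here; a row-level condition belongs in WHERE

Fix: Replace HAVING with WHERE since the condition applies to individual rows

Corrected query:
SELECT id, kind, reading FROM sensors WHERE reading > 42.4

Result:
id | kind     | reading
---+----------+--------
2  | co2      | 63     
3  | motion   | 58.4   
5  | humidity | 49.3   
6  | light    | 44.2   
9  | sound    | 57     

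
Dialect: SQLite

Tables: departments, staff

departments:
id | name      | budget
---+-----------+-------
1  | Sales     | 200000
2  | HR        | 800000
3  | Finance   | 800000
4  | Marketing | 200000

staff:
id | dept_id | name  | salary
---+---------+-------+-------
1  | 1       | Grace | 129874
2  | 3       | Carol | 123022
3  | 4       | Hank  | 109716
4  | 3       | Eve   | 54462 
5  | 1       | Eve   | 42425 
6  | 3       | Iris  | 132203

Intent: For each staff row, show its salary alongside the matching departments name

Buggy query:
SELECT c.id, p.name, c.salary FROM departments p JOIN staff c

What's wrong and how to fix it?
Bug: Missing join condition: each staff row is matched to all departments rows instead of just its own

Fix: Specify the join condition linking the foreign key to the parent id

Corrected query:
SELECT c.id, p.name, c.salary FROM departments p JOIN staff c ON c.dept_id = p.id

Result:
id | name      | salary
---+-----------+-------
1  | Sales     | 129874
2  | Finance   | 123022
3  | Marketing | 109716
4  | Finance   | 54462 
5  | Sales     | 42425 
6  | Finance   | 132203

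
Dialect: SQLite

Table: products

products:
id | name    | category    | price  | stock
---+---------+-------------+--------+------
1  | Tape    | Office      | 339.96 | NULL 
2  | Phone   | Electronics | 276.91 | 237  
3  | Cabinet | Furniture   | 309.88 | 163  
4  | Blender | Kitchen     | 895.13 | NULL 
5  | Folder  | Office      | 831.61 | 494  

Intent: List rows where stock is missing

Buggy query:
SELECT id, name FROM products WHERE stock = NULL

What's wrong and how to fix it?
Bug: '= NULL' is always unknown in SQL three-valued logic, so no rows match

Fix: Replace '= NULL' with 'IS NULL'

Corrected query:
SELECT id, name FROM products WHERE stock IS NULL

Result:
id | name   
---+--------
1  | Tape   
4  | Blender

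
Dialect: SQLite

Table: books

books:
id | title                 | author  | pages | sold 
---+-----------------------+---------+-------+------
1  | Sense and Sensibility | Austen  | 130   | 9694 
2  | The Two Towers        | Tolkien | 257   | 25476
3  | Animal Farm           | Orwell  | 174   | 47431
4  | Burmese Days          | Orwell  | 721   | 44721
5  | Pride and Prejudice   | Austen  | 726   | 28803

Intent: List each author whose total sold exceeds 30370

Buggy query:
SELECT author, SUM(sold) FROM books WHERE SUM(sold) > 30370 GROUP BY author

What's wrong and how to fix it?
Bug: SUM(sold) is an aggregate, but WHERE filters rows before aggregation

Fix: Move the aggregate condition to a HAVING clause

Corrected query:
SELECT author, SUM(sold) FROM books GROUP BY author HAVING SUM(sold) > 30370

Result:
author | SUM(sold)
-------+----------
Austen | 38497    
Orwell | 92152    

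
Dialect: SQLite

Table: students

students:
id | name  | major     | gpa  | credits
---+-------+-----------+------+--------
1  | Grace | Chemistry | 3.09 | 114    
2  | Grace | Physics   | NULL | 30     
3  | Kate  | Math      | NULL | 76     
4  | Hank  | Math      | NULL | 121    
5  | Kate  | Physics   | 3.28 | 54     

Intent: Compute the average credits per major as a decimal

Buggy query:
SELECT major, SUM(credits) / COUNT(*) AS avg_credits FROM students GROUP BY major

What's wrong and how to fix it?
Bug: Both operands are integers, so '/' performs integer division and truncates

Fix: Cast one side to REAL so the division keeps the fractional part

Corrected query:
SELECT major, SUM(credits) * 1.0 / COUNT(*) AS avg_credits FROM students GROUP BY major

Result:
major     | avg_credits
----------+------------
Chemistry | 114        
Math      | 98.5       
Physics   | 42         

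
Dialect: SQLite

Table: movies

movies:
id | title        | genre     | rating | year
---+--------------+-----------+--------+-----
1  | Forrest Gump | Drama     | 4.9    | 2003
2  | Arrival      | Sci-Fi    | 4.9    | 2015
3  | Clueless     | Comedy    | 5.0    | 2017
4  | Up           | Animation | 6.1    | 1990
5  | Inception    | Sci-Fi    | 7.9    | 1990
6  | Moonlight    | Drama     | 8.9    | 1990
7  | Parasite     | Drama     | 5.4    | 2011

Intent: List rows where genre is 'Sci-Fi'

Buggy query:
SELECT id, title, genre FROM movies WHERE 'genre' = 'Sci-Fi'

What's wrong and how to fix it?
Bug: Single quotes denote string literals in SQL; the column name is being compared as a constant string

Fix: Remove the quotes around the column name (or use double quotes for an identifier)

Corrected query:
SELECT id, title, genre FROM movies WHERE genre = 'Sci-Fi'

Result:
id | title     | genre 
---+-----------+-------
2  | Arrival   | Sci-Fi
5  | Inception | Sci-Fi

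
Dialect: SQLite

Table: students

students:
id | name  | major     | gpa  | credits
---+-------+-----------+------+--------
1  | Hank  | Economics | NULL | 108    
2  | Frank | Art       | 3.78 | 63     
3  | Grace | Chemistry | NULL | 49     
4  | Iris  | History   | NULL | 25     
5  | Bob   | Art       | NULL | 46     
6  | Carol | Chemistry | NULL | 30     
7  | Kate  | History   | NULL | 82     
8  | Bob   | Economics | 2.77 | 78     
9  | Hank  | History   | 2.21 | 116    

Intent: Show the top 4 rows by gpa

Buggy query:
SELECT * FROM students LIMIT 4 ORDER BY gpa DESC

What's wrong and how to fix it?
Bug: LIMIT must come after ORDER BY

Fix: Swap the clauses: ORDER BY first, then LIMIT

Corrected query:
SELECT * FROM students ORDER BY gpa DESC LIMIT 4

Result:
id | name  | major     | gpa  | credits
---+-------+-----------+------+--------
2  | Frank | Art       | 3.78 | 63     
8  | Bob   | Economics | 2.77 | 78     
9  | Hank  | History   | 2.21 | 116    
1  | Hank  | Economics | NULL | 108    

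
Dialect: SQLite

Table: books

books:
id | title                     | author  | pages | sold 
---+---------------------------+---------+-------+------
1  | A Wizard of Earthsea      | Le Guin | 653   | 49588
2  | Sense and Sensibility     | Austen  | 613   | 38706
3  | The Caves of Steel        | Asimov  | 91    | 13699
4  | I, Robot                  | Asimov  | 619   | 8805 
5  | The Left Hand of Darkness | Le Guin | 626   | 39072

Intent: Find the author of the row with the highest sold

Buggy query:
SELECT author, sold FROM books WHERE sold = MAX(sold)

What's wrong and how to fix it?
Bug: WHERE is evaluated per row; an aggregate over the whole table isn't defined there

Fix: Use a subquery: WHERE sold = (SELECT MAX(sold) FROM books)

Corrected query:
SELECT author, sold FROM books WHERE sold = (SELECT MAX(sold) FROM books)

Result:
author  | sold 
--------+------
Le Guin | 49588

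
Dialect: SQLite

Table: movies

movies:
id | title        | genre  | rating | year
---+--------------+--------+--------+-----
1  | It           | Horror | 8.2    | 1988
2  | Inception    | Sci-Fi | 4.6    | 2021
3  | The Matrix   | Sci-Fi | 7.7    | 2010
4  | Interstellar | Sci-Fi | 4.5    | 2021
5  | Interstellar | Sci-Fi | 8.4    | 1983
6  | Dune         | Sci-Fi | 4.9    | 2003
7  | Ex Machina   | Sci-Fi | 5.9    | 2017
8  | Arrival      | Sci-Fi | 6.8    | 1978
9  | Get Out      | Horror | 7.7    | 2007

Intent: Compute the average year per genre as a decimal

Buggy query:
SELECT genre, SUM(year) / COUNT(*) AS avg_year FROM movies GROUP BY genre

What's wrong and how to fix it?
Bug: SUM(year) and COUNT(*) are both integers; the division truncates the fractional part

Fix: Cast one side to REAL so the division keeps the fractional part

Corrected query:
SELECT genre, SUM(year) * 1.0 / COUNT(*) AS avg_year FROM movies GROUP BY genre

Result:
genre  | avg_year   
-------+------------
Horror | 1997.5     
Sci-Fi | 2004.714286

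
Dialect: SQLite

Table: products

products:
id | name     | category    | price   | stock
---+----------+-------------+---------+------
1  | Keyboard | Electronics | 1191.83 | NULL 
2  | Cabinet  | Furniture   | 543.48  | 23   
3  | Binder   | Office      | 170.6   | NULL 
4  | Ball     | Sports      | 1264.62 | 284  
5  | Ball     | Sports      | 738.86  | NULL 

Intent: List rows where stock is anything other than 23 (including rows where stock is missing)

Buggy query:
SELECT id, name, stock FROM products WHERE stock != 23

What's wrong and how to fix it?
Bug: Inequality against NULL is unknown, not true; rows with NULL are dropped

Fix: Handle NULL separately with IS NULL alongside the inequality

Corrected query:
SELECT id, name, stock FROM products WHERE stock != 23 OR stock IS NULL

Result:
id | name     | stock
---+----------+------
1  | Keyboard | NULL 
3  | Binder   | NULL 
4  | Ball     | 284  
5  | Ball     | NULL 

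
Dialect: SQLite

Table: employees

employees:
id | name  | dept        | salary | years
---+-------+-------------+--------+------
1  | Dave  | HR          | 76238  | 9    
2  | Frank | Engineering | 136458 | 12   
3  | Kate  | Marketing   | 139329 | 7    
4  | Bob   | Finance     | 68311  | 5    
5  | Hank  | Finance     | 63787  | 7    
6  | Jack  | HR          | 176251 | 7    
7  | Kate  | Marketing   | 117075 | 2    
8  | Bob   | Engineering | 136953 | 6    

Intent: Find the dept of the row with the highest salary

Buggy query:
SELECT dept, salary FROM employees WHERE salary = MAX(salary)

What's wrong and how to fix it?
Bug: WHERE is evaluated per row; an aggregate over the whole table isn't defined there

Fix: Use a subquery: WHERE salary = (SELECT MAX(salary) FROM employees)

Corrected query:
SELECT dept, salary FROM employees WHERE salary = (SELECT MAX(salary) FROM employees)

Result:
dept | salary
-----+-------
HR   | 176251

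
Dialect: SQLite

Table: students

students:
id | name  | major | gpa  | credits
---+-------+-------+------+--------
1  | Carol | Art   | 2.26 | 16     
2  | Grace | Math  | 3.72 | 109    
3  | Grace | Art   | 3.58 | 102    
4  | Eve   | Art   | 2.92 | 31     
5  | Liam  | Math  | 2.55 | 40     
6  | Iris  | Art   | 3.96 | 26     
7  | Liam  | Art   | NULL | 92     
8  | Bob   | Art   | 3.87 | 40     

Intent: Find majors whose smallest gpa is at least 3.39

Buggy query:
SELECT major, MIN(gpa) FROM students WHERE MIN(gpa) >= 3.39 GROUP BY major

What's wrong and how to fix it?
Bug: Aggregates like MIN are computed per group after WHERE runs

Fix: Replace WHERE with HAVING after the GROUP BY

Corrected query:
SELECT major, MIN(gpa) FROM students GROUP BY major HAVING MIN(gpa) >= 3.39

Result:
(no rows)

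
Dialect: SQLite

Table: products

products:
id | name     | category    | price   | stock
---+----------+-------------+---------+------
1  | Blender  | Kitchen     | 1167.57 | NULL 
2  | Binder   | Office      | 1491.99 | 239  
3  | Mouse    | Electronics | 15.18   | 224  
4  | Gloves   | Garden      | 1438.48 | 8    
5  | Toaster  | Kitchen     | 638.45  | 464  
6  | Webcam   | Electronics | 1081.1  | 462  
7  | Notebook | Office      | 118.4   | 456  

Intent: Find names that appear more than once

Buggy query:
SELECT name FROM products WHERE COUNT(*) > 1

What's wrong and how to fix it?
Bug: WHERE can't reference COUNT(*); aggregates are computed after WHERE

Fix: GROUP BY name, then filter groups with HAVING COUNT(*) > 1

Corrected query:
SELECT name FROM products GROUP BY name HAVING COUNT(*) > 1

Result:
(no rows)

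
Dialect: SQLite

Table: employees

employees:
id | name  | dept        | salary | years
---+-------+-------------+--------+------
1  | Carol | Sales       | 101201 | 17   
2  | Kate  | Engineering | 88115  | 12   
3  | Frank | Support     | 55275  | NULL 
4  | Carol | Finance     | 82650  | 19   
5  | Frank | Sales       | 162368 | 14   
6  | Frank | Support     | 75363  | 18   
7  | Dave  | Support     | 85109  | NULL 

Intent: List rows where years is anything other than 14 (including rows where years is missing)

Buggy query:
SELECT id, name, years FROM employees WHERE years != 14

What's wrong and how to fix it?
Bug: 'years != 14' is unknown when years is NULL, so NULL rows are silently excluded

Fix: Add an explicit OR years IS NULL to include the missing-value rows

Corrected query:
SELECT id, name, years FROM employees WHERE years != 14 OR years IS NULL

Result:
id | name  | years
---+-------+------
1  | Carol | 17   
2  | Kate  | 12   
3  | Frank | NULL 
4  | Carol | 19   
6  | Frank | 18   
7  | Dave  | NULL 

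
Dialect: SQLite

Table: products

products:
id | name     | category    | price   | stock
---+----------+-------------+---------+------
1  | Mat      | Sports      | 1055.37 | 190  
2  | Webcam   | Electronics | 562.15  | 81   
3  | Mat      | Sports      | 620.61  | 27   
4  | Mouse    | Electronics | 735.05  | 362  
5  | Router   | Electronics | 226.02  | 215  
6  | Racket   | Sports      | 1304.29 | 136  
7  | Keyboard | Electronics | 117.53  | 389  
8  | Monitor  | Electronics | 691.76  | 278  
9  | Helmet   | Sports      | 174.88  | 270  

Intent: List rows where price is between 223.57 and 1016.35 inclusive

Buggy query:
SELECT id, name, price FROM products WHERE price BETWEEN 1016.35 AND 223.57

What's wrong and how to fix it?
Bug: The bounds are reversed; BETWEEN a AND b requires a <= b to match anything

Fix: Swap the bounds so the smaller value comes first

Corrected query:
SELECT id, name, price FROM products WHERE price BETWEEN 223.57 AND 1016.35

Result:
id | name    | price 
---+---------+-------
2  | Webcam  | 562.15
3  | Mat     | 620.61
4  | Mouse   | 735.05
5  | Router  | 226.02
8  | Monitor | 691.76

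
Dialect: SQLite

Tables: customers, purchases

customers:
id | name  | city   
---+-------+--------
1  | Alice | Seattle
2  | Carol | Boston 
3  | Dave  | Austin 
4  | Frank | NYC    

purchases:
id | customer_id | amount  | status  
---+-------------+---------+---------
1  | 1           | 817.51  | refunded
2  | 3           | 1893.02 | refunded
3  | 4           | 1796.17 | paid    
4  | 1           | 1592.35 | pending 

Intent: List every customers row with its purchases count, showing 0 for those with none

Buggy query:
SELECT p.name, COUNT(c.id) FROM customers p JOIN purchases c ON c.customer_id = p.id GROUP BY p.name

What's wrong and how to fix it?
Bug: An inner join excludes parents with zero children

Fix: Switch to LEFT JOIN to retain unmatched parent rows

Corrected query:
SELECT p.name, COUNT(c.id) FROM customers p LEFT JOIN purchases c ON c.customer_id = p.id GROUP BY p.name

Result:
name  | COUNT(c.id)
------+------------
Alice | 2          
Carol | 0          
Dave  | 1          
Frank | 1          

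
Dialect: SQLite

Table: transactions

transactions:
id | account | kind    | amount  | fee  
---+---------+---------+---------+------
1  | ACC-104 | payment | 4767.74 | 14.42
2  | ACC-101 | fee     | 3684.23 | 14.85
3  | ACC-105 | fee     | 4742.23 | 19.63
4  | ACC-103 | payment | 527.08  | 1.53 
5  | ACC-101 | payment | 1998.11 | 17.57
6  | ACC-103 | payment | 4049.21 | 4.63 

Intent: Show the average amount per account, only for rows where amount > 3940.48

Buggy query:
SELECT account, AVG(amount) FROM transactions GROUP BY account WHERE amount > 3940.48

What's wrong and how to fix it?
Bug: Row-level WHERE must come before GROUP BY in the clause order

Fix: Move the WHERE clause before GROUP BY

Corrected query:
SELECT account, AVG(amount) FROM transactions WHERE amount > 3940.48 GROUP BY account

Result:
account | AVG(amount)
--------+------------
ACC-103 | 4049.21    
ACC-104 | 4767.74    
ACC-105 | 4742.23    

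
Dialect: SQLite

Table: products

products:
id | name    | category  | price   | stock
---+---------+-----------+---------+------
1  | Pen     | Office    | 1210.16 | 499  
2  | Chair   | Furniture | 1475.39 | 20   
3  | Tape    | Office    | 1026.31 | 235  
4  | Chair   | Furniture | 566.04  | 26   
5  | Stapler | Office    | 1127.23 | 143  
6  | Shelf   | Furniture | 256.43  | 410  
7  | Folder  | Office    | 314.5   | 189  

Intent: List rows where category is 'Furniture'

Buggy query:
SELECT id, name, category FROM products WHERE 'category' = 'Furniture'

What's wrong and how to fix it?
Bug: 'category' in single quotes is a string literal, not the column; the comparison is literal-vs-literal and never true

Fix: Reference the column as category without single quotes

Corrected query:
SELECT id, name, category FROM products WHERE category = 'Furniture'

Result:
id | name  | category 
---+-------+----------
2  | Chair | Furniture
4  | Chair | Furniture
6  | Shelf | Furniture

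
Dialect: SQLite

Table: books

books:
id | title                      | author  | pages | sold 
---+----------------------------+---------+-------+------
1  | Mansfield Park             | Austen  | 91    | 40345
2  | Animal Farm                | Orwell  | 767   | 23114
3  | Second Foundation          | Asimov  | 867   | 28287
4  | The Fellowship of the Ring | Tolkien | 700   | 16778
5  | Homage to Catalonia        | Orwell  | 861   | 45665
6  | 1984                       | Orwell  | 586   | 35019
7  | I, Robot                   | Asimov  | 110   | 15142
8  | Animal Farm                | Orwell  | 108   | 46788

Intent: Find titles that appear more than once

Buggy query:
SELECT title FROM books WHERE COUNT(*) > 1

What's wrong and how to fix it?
Bug: COUNT(*) is an aggregate and cannot be used in WHERE

Fix: GROUP BY title, then filter groups with HAVING COUNT(*) > 1

Corrected query:
SELECT title FROM books GROUP BY title HAVING COUNT(*) > 1

Result:
title      
-----------
Animal Farm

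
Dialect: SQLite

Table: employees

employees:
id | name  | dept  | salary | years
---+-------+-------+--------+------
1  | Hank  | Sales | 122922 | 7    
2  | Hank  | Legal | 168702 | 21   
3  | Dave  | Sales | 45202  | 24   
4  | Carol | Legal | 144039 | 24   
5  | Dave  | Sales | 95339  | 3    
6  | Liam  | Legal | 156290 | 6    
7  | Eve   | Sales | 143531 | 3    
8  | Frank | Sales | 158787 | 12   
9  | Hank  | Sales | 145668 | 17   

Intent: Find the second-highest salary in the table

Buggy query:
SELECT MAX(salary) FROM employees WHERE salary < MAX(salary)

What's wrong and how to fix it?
Bug: The inner MAX is an aggregate inside WHERE, which is not allowed

Fix: Compute the overall MAX in a subquery, then take MAX of rows below it

Corrected query:
SELECT MAX(salary) FROM employees WHERE salary < (SELECT MAX(salary) FROM employees)

Result:
MAX(salary)
-----------
158787     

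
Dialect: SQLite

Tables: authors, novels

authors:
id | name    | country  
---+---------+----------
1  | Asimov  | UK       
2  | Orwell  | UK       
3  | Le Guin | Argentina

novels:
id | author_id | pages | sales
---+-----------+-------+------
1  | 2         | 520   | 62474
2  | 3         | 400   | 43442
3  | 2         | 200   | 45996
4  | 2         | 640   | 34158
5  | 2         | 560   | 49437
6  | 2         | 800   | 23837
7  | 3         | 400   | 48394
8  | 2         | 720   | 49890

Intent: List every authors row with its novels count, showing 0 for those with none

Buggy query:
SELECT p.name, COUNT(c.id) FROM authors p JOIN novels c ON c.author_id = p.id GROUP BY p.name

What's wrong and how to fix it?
Bug: An inner join excludes parents with zero children

Fix: Switch to LEFT JOIN to retain unmatched parent rows

Corrected query:
SELECT p.name, COUNT(c.id) FROM authors p LEFT JOIN novels c ON c.author_id = p.id GROUP BY p.name

Result:
name    | COUNT(c.id)
--------+------------
Asimov  | 0          
Le Guin | 2          
Orwell  | 6          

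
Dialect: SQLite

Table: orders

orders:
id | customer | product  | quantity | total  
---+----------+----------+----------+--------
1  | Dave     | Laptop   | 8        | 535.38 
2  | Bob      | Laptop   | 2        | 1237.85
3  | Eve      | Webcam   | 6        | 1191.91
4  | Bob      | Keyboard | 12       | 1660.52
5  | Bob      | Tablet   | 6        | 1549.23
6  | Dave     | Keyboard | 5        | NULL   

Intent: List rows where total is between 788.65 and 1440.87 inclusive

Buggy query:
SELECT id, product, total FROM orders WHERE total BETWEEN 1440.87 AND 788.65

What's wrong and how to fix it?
Bug: The bounds are reversed; BETWEEN a AND b requires a <= b to match anything

Fix: Swap the bounds so the smaller value comes first

Corrected query:
SELECT id, product, total FROM orders WHERE total BETWEEN 788.65 AND 1440.87

Result:
id | product | total  
---+---------+--------
2  | Laptop  | 1237.85
3  | Webcam  | 1191.91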